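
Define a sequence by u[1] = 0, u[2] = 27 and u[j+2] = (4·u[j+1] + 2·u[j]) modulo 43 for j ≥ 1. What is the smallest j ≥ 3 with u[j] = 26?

7

We have u[1] = 0, u[2] = 27, u[3] = 22, u[4] = 13, u[5] = 10, u[6] = 23, u[7] = 26, u[8] = 21, u[9] = 7, u[10] = 27, u[11] = 36, u[12] = 26, u[13] = 4, u[14] = 25, u[15] = 22, u[16] = 9, u[17] = 37, u[18] = 37, u[19] = 7, u[20] = 16, u[21] = 35, u[22] = 0, u[23] = 27.
The sequence repeats with period 21.
The value 26 first appears (with j ≥ 3) at u[7].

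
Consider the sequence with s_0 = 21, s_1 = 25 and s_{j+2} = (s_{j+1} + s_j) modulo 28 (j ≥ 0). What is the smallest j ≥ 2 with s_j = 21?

We have s_0 = 21, s_1 = 25, s_2 = 18, s_3 = 15, s_4 = 5, s_5 = 20, s_6 = 25, s_7 = 17, s_8 = 14, s_9 = 3, s_{10} = 17, s_{11} = 20, s_{12} = 9, s_{13} = 1, s_{14} = 10, s_{15} = 11, s_{16} = 21, s_{17} = 4, s_{18} = 25, s_{19} = 1, s_{20} = 26, s_{21} = 27, s_{22} = 25, s_{23} = 24, s_{24} = 21, s_{25} = 17, s_{26} = 10, s_{27} = 27, s_{28} = 9, s_{29} = 8, s_{30} = 17, s_{31} = 25, s_{32} = 14, s_{33} = 11, s_{34} = 25, s_{35} = 8, s_{36} = 5, s_{37} = 13, s_{38} = 18, s_{39} = 3, s_{40} = 21, s_{41} = 24, s_{42} = 17, s_{43} = 13, s_{44} = 2, s_{45} = 15, s_{46} = 17, s_{47} = 4, s_{48} = 21, s_{49} = 25.
The sequence repeats with period 48.
The value 21 first appears (with j ≥ 2) at s_{16}.

16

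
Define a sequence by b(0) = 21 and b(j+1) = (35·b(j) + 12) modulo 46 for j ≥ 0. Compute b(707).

Computing terms: b(0) = 21; b(1) = 11; b(2) = 29; b(3) = 15; b(4) = 31; b(5) = 39; b(6) = 43; b(7) = 45; b(8) = 23; b(9) = 35; b(10) = 41; b(11) = 21.
The sequence repeats with period 11.
So b(707) = b(0 + ((707-0) mod 11)) = b(3) = 15.

15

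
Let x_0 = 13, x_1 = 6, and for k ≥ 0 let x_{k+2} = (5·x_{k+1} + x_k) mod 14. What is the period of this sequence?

Listing terms: x_0 = 13, x_1 = 6, x_2 = 1, x_3 = 11, x_4 = 0, x_5 = 11, x_6 = 13, x_7 = 6.
Since (x_6, x_7) = (x_0, x_1) = (13, 6) (two consecutive terms determine the rest), the sequence is periodic with period 6.

6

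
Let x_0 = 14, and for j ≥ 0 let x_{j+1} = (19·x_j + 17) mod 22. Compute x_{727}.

21

Listing terms: x_0 = 14, x_1 = 19, x_2 = 4, x_3 = 5, x_4 = 2, x_5 = 11, x_6 = 6, x_7 = 21, x_8 = 20, x_9 = 1, x_{10} = 14.
The sequence repeats with period 10.
(727 - 0) mod 10 = 7, so x_{727} = x_7 = 21.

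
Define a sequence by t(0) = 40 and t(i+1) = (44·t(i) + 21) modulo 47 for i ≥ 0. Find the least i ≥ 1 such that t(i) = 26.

19

t(0) = 40,  t(1) = 42,  t(2) = 36,  t(3) = 7,  t(4) = 0,  t(5) = 21,  t(6) = 5,  t(7) = 6,  t(8) = 3,  t(9) = 12,  t(10) = 32,  t(11) = 19,  t(12) = 11,  t(13) = 35,  t(14) = 10,  t(15) = 38,  t(16) = 1,  t(17) = 18,  t(18) = 14,  t(19) = 26,  t(20) = 37,  t(21) = 4,  t(22) = 9,  t(23) = 41,  t(24) = 39,  t(25) = 45,  t(26) = 27,  t(27) = 34,  t(28) = 13,  t(29) = 29,  t(30) = 28,  t(31) = 31,  t(32) = 22,  t(33) = 2,  t(34) = 15,  t(35) = 23,  t(36) = 46,  t(37) = 24,  t(38) = 43,  t(39) = 33,  t(40) = 16,  t(41) = 20,  t(42) = 8,  t(43) = 44,  t(44) = 30,  t(45) = 25,  t(46) = 40.
The sequence repeats with period 46.
The value 26 first appears (with i ≥ 1) at t(19).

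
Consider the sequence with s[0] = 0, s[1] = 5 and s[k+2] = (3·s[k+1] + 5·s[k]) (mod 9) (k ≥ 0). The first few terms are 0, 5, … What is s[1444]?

6

We have s[0] = 0, s[1] = 5, s[2] = 6, s[3] = 7, s[4] = 6, s[5] = 8, s[6] = 0, s[7] = 4, s[8] = 3, s[9] = 2, s[10] = 3, s[11] = 1, s[12] = 0, s[13] = 5.
The sequence repeats with period 12.
(1444 - 0) mod 12 = 4, so s[1444] = s[4] = 6.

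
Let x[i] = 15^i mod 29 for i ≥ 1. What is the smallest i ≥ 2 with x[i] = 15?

Computing terms: x[1] = 15, x[2] = 22, x[3] = 11, x[4] = 20, x[5] = 10, x[6] = 5, x[7] = 17, x[8] = 23, x[9] = 26, x[10] = 13, x[11] = 21, x[12] = 25, x[13] = 27, x[14] = 28, x[15] = 14, x[16] = 7, x[17] = 18, x[18] = 9, x[19] = 19, x[20] = 24, x[21] = 12, x[22] = 6, x[23] = 3, x[24] = 16, x[25] = 8, x[26] = 4, x[27] = 2, x[28] = 1, x[29] = 15.
Since x[29] = x[1] = 15, the sequence is periodic with period 28.
The value 15 next appears (with i ≥ 2) at x[29].

29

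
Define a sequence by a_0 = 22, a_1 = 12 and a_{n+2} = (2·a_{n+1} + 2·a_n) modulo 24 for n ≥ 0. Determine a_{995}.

a_0 = 22,  a_1 = 12,  a_2 = 20,  a_3 = 16,  a_4 = 0,  a_5 = 8,  a_6 = 16,  a_7 = 0.
Since (a_6, a_7) = (a_3, a_4) = (16, 0) (two consecutive terms determine the rest), the sequence is eventually periodic: after a pre-period of length 3 it cycles with period 3.
For n ≥ 3, a_n depends only on (n - 3) mod 3. (995 - 3) mod 3 = 2, so a_{995} = a_5 = 8.

8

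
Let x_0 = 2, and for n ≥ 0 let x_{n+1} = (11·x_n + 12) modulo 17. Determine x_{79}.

Listing terms: x_0 = 2,  x_1 = 0,  x_2 = 12,  x_3 = 8,  x_4 = 15,  x_5 = 7,  x_6 = 4,  x_7 = 5,  x_8 = 16,  x_9 = 1,  x_{10} = 6,  x_{11} = 10,  x_{12} = 3,  x_{13} = 11,  x_{14} = 14,  x_{15} = 13,  x_{16} = 2.
The sequence repeats with period 16.
So x_{79} = x_{0 + ((79-0) mod 16)} = x_{15} = 13.

13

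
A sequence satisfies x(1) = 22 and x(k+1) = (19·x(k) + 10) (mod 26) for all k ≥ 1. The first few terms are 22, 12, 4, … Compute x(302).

Listing terms: x(1) = 22; x(2) = 12; x(3) = 4; x(4) = 8; x(5) = 6; x(6) = 20; x(7) = 0; x(8) = 10; x(9) = 18; x(10) = 14; x(11) = 16; x(12) = 2; x(13) = 22.
The sequence repeats with period 12.
(302 - 1) mod 12 = 1, so x(302) = x(2) = 12.

12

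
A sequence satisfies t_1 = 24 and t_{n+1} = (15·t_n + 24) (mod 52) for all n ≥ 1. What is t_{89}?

Computing terms: t_1 = 24, t_2 = 20, t_3 = 12, t_4 = 48, t_5 = 16, t_6 = 4, t_7 = 32, t_8 = 36, t_9 = 44, t_{10} = 8, t_{11} = 40, t_{12} = 0, t_{13} = 24.
The sequence repeats with period 12.
(89 - 1) mod 12 = 4, so t_{89} = t_5 = 16.

16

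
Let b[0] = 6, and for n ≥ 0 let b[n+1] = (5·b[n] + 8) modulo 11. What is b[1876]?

Computing terms: b[0] = 6, b[1] = 5, b[2] = 0, b[3] = 8, b[4] = 4, b[5] = 6.
Since b[5] = b[0] = 6, the sequence is periodic with period 5.
(1876 - 0) mod 5 = 1, so b[1876] = b[1] = 5.

5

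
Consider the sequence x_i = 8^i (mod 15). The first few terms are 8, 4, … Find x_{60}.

1

x_1 = 8; x_2 = 4; x_3 = 2; x_4 = 1; x_5 = 8.
Since x_5 = x_1 = 8, the sequence is periodic with period 4.
(60 - 1) mod 4 = 3, so x_{60} = x_4 = 1.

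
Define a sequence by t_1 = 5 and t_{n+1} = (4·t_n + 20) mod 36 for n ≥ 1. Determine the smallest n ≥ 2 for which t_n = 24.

6

We have t_1 = 5, t_2 = 4, t_3 = 0, t_4 = 20, t_5 = 28, t_6 = 24, t_7 = 8, t_8 = 16, t_9 = 12, t_{10} = 32, t_{11} = 4.
Since t_{11} = t_2 = 4, the sequence is eventually periodic: after a pre-period of length 1 it cycles with period 9.
The value 24 first appears (with n ≥ 2) at t_6.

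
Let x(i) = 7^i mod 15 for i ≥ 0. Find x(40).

1

Listing terms: x(0) = 1, x(1) = 7, x(2) = 4, x(3) = 13, x(4) = 1.
The sequence repeats with period 4.
(40 - 0) mod 4 = 0, so x(40) = x(0) = 1.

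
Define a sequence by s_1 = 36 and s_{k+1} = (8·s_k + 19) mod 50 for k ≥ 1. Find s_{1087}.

Listing terms: s_1 = 36,  s_2 = 7,  s_3 = 25,  s_4 = 19,  s_5 = 21,  s_6 = 37,  s_7 = 15,  s_8 = 39,  s_9 = 31,  s_{10} = 17,  s_{11} = 5,  s_{12} = 9,  s_{13} = 41,  s_{14} = 47,  s_{15} = 45,  s_{16} = 29,  s_{17} = 1,  s_{18} = 27,  s_{19} = 35,  s_{20} = 49,  s_{21} = 11,  s_{22} = 7.
Since s_{22} = s_2 = 7, the sequence is eventually periodic: after a pre-period of length 1 it cycles with period 20.
For k ≥ 2, s_k depends only on (k - 2) mod 20. (1087 - 2) mod 20 = 5, so s_{1087} = s_7 = 15.

15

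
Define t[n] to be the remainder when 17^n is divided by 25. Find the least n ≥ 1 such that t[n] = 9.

18

We have t[0] = 1,  t[1] = 17,  t[2] = 14,  t[3] = 13,  t[4] = 21,  t[5] = 7,  t[6] = 19,  t[7] = 23,  t[8] = 16,  t[9] = 22,  t[10] = 24,  t[11] = 8,  t[12] = 11,  t[13] = 12,  t[14] = 4,  t[15] = 18,  t[16] = 6,  t[17] = 2,  t[18] = 9,  t[19] = 3,  t[20] = 1.
Since t[20] = t[0] = 1, the sequence is periodic with period 20.
The value 9 first appears (with n ≥ 1) at t[18].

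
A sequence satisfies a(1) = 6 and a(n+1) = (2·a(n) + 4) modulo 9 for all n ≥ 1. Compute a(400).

Listing terms: a(1) = 6,  a(2) = 7,  a(3) = 0,  a(4) = 4,  a(5) = 3,  a(6) = 1,  a(7) = 6.
Since a(7) = a(1) = 6, the sequence is periodic with period 6.
So a(400) = a(1 + ((400-1) mod 6)) = a(4) = 4.

4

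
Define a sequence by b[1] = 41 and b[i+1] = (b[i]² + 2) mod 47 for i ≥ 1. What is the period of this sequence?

3

We have b[1] = 41,  b[2] = 38,  b[3] = 36,  b[4] = 29,  b[5] = 44,  b[6] = 11,  b[7] = 29.
Since b[7] = b[4] = 29, the sequence is eventually periodic: after a pre-period of length 3 it cycles with period 3.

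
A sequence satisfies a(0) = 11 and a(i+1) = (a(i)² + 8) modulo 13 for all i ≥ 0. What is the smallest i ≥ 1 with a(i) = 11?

3

a(0) = 11, a(1) = 12, a(2) = 9, a(3) = 11.
The sequence repeats with period 3.
The value 11 next appears (with i ≥ 1) at a(3).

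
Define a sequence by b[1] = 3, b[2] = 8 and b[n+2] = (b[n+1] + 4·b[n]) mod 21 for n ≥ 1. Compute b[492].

We have b[1] = 3,  b[2] = 8,  b[3] = 20,  b[4] = 10,  b[5] = 6,  b[6] = 4,  b[7] = 7,  b[8] = 2,  b[9] = 9,  b[10] = 17,  b[11] = 11,  b[12] = 16,  b[13] = 18,  b[14] = 19,  b[15] = 7,  b[16] = 20,  b[17] = 6,  b[18] = 2,  b[19] = 5,  b[20] = 13,  b[21] = 12,  b[22] = 1,  b[23] = 7,  b[24] = 11,  b[25] = 18,  b[26] = 20,  b[27] = 8,  b[28] = 4,  b[29] = 15,  b[30] = 10,  b[31] = 7,  b[32] = 5,  b[33] = 12,  b[34] = 11,  b[35] = 17,  b[36] = 19,  b[37] = 3,  b[38] = 16,  b[39] = 7,  b[40] = 8,  b[41] = 15,  b[42] = 5,  b[43] = 2,  b[44] = 1,  b[45] = 9,  b[46] = 13,  b[47] = 7,  b[48] = 17,  b[49] = 3,  b[50] = 8.
The sequence repeats with period 48.
So b[492] = b[1 + ((492-1) mod 48)] = b[12] = 16.

16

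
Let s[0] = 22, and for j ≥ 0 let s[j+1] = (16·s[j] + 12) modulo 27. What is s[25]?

We have s[0] = 22,  s[1] = 13,  s[2] = 4,  s[3] = 22.
Since s[3] = s[0] = 22, the sequence is periodic with period 3.
So s[25] = s[0 + ((25-0) mod 3)] = s[1] = 13.

13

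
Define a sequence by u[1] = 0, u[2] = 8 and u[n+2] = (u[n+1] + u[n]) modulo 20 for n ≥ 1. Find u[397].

16

Computing terms: u[1] = 0, u[2] = 8, u[3] = 8, u[4] = 16, u[5] = 4, u[6] = 0, u[7] = 4, u[8] = 4, u[9] = 8, u[10] = 12, u[11] = 0, u[12] = 12, u[13] = 12, u[14] = 4, u[15] = 16, u[16] = 0, u[17] = 16, u[18] = 16, u[19] = 12, u[20] = 8, u[21] = 0, u[22] = 8.
The sequence repeats with period 20.
(397 - 1) mod 20 = 16, so u[397] = u[17] = 16.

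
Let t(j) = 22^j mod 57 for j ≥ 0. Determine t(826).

We have t(0) = 1; t(1) = 22; t(2) = 28; t(3) = 46; t(4) = 43; t(5) = 34; t(6) = 7; t(7) = 40; t(8) = 25; t(9) = 37; t(10) = 16; t(11) = 10; t(12) = 49; t(13) = 52; t(14) = 4; t(15) = 31; t(16) = 55; t(17) = 13; t(18) = 1.
Since t(18) = t(0) = 1, the sequence is periodic with period 18.
So t(826) = t(0 + ((826-0) mod 18)) = t(16) = 55.

55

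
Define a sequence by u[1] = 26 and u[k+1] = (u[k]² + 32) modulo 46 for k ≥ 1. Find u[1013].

40

Computing terms: u[1] = 26,  u[2] = 18,  u[3] = 34,  u[4] = 38,  u[5] = 4,  u[6] = 2,  u[7] = 36,  u[8] = 40,  u[9] = 22,  u[10] = 10,  u[11] = 40.
Since u[11] = u[8] = 40, the sequence is eventually periodic: after a pre-period of length 7 it cycles with period 3.
For k ≥ 8, u[k] depends only on (k - 8) mod 3. (1013 - 8) mod 3 = 0, so u[1013] = u[8] = 40.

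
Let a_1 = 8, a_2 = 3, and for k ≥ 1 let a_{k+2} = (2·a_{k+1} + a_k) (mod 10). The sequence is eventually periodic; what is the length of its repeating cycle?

a_1 = 8, a_2 = 3, a_3 = 4, a_4 = 1, a_5 = 6, a_6 = 3, a_7 = 2, a_8 = 7, a_9 = 6, a_{10} = 9, a_{11} = 4, a_{12} = 7, a_{13} = 8, a_{14} = 3.
The sequence repeats with period 12.

12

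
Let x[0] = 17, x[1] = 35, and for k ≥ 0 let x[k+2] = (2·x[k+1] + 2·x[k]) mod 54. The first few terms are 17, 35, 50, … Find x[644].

32

x[0] = 17,  x[1] = 35,  x[2] = 50,  x[3] = 8,  x[4] = 8,  x[5] = 32,  x[6] = 26,  x[7] = 8,  x[8] = 14,  x[9] = 44,  x[10] = 8,  x[11] = 50,  x[12] = 8.
Since (x[11], x[12]) = (x[2], x[3]) = (50, 8) (two consecutive terms determine the rest), the sequence is eventually periodic: after a pre-period of length 2 it cycles with period 9.
For k ≥ 2, x[k] depends only on (k - 2) mod 9. (644 - 2) mod 9 = 3, so x[644] = x[5] = 32.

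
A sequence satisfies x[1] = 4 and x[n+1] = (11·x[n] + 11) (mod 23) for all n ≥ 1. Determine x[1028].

20

We have x[1] = 4, x[2] = 9, x[3] = 18, x[4] = 2, x[5] = 10, x[6] = 6, x[7] = 8, x[8] = 7, x[9] = 19, x[10] = 13, x[11] = 16, x[12] = 3, x[13] = 21, x[14] = 12, x[15] = 5, x[16] = 20, x[17] = 1, x[18] = 22, x[19] = 0, x[20] = 11, x[21] = 17, x[22] = 14, x[23] = 4.
Since x[23] = x[1] = 4, the sequence is periodic with period 22.
(1028 - 1) mod 22 = 15, so x[1028] = x[16] = 20.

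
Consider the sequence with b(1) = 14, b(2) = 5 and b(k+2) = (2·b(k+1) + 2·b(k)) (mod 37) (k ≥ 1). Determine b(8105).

b(1) = 14; b(2) = 5; b(3) = 1; b(4) = 12; b(5) = 26; b(6) = 2; b(7) = 19; b(8) = 5; b(9) = 11; b(10) = 32; b(11) = 12; b(12) = 14; b(13) = 15; b(14) = 21; b(15) = 35; b(16) = 1; b(17) = 35; b(18) = 35; b(19) = 29; b(20) = 17; b(21) = 18; b(22) = 33; b(23) = 28; b(24) = 11; b(25) = 4; b(26) = 30; b(27) = 31; b(28) = 11; b(29) = 10; b(30) = 5; b(31) = 30; b(32) = 33; b(33) = 15; b(34) = 22; b(35) = 0; b(36) = 7; b(37) = 14; b(38) = 5.
Since (b(37), b(38)) = (b(1), b(2)) = (14, 5) (two consecutive terms determine the rest), the sequence is periodic with period 36.
So b(8105) = b(1 + ((8105-1) mod 36)) = b(5) = 26.

26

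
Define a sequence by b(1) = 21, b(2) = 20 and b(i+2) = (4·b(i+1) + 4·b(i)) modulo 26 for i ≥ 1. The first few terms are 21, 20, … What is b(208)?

4

Computing terms: b(1) = 21,  b(2) = 20,  b(3) = 8,  b(4) = 8,  b(5) = 12,  b(6) = 2,  b(7) = 4,  b(8) = 24,  b(9) = 8,  b(10) = 24,  b(11) = 24,  b(12) = 10,  b(13) = 6,  b(14) = 12,  b(15) = 20,  b(16) = 24,  b(17) = 20,  b(18) = 20,  b(19) = 4,  b(20) = 18,  b(21) = 10,  b(22) = 8,  b(23) = 20,  b(24) = 8.
Since (b(23), b(24)) = (b(2), b(3)) = (20, 8) (two consecutive terms determine the rest), the sequence is eventually periodic: after a pre-period of length 1 it cycles with period 21.
For i ≥ 2, b(i) depends only on (i - 2) mod 21. (208 - 2) mod 21 = 17, so b(208) = b(19) = 4.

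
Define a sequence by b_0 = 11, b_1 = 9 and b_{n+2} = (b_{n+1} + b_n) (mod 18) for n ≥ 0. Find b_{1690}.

5

Computing terms: b_0 = 11,  b_1 = 9,  b_2 = 2,  b_3 = 11,  b_4 = 13,  b_5 = 6,  b_6 = 1,  b_7 = 7,  b_8 = 8,  b_9 = 15,  b_{10} = 5,  b_{11} = 2,  b_{12} = 7,  b_{13} = 9,  b_{14} = 16,  b_{15} = 7,  b_{16} = 5,  b_{17} = 12,  b_{18} = 17,  b_{19} = 11,  b_{20} = 10,  b_{21} = 3,  b_{22} = 13,  b_{23} = 16,  b_{24} = 11,  b_{25} = 9.
Since (b_{24}, b_{25}) = (b_0, b_1) = (11, 9) (two consecutive terms determine the rest), the sequence is periodic with period 24.
So b_{1690} = b_{0 + ((1690-0) mod 24)} = b_{10} = 5.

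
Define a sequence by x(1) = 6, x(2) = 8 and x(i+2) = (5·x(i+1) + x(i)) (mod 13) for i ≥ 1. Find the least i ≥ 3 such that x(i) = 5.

x(1) = 6, x(2) = 8, x(3) = 7, x(4) = 4, x(5) = 1, x(6) = 9, x(7) = 7, x(8) = 5, x(9) = 6, x(10) = 9, x(11) = 12, x(12) = 4, x(13) = 6, x(14) = 8.
Since (x(13), x(14)) = (x(1), x(2)) = (6, 8) (two consecutive terms determine the rest), the sequence is periodic with period 12.
The value 5 first appears (with i ≥ 3) at x(8).

8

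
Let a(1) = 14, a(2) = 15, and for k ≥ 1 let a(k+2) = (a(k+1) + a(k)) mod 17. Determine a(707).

We have a(1) = 14, a(2) = 15, a(3) = 12, a(4) = 10, a(5) = 5, a(6) = 15, a(7) = 3, a(8) = 1, a(9) = 4, a(10) = 5, a(11) = 9, a(12) = 14, a(13) = 6, a(14) = 3, a(15) = 9, a(16) = 12, a(17) = 4, a(18) = 16, a(19) = 3, a(20) = 2, a(21) = 5, a(22) = 7, a(23) = 12, a(24) = 2, a(25) = 14, a(26) = 16, a(27) = 13, a(28) = 12, a(29) = 8, a(30) = 3, a(31) = 11, a(32) = 14, a(33) = 8, a(34) = 5, a(35) = 13, a(36) = 1, a(37) = 14, a(38) = 15.
The sequence repeats with period 36.
(707 - 1) mod 36 = 22, so a(707) = a(23) = 12.

12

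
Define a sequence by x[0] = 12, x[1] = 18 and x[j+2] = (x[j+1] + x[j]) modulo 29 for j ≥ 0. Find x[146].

We have x[0] = 12, x[1] = 18, x[2] = 1, x[3] = 19, x[4] = 20, x[5] = 10, x[6] = 1, x[7] = 11, x[8] = 12, x[9] = 23, x[10] = 6, x[11] = 0, x[12] = 6, x[13] = 6, x[14] = 12, x[15] = 18.
Since (x[14], x[15]) = (x[0], x[1]) = (12, 18) (two consecutive terms determine the rest), the sequence is periodic with period 14.
(146 - 0) mod 14 = 6, so x[146] = x[6] = 1.

1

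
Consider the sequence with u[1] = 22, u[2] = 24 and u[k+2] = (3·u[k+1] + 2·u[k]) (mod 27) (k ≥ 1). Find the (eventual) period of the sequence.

Listing terms: u[1] = 22,  u[2] = 24,  u[3] = 8,  u[4] = 18,  u[5] = 16,  u[6] = 3,  u[7] = 14,  u[8] = 21,  u[9] = 10,  u[10] = 18,  u[11] = 20,  u[12] = 15,  u[13] = 4,  u[14] = 15,  u[15] = 26,  u[16] = 0,  u[17] = 25,  u[18] = 21,  u[19] = 5,  u[20] = 3,  u[21] = 19,  u[22] = 9,  u[23] = 11,  u[24] = 24,  u[25] = 13,  u[26] = 6,  u[27] = 17,  u[28] = 9,  u[29] = 7,  u[30] = 12,  u[31] = 23,  u[32] = 12,  u[33] = 1,  u[34] = 0,  u[35] = 2,  u[36] = 6,  u[37] = 22,  u[38] = 24.
The sequence repeats with period 36.

36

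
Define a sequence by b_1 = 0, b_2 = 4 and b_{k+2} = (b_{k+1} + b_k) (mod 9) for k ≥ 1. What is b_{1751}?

Computing terms: b_1 = 0,  b_2 = 4,  b_3 = 4,  b_4 = 8,  b_5 = 3,  b_6 = 2,  b_7 = 5,  b_8 = 7,  b_9 = 3,  b_{10} = 1,  b_{11} = 4,  b_{12} = 5,  b_{13} = 0,  b_{14} = 5,  b_{15} = 5,  b_{16} = 1,  b_{17} = 6,  b_{18} = 7,  b_{19} = 4,  b_{20} = 2,  b_{21} = 6,  b_{22} = 8,  b_{23} = 5,  b_{24} = 4,  b_{25} = 0,  b_{26} = 4.
Since (b_{25}, b_{26}) = (b_1, b_2) = (0, 4) (two consecutive terms determine the rest), the sequence is periodic with period 24.
(1751 - 1) mod 24 = 22, so b_{1751} = b_{23} = 5.

5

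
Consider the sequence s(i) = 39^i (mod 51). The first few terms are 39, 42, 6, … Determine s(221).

3

Listing terms: s(1) = 39; s(2) = 42; s(3) = 6; s(4) = 30; s(5) = 48; s(6) = 36; s(7) = 27; s(8) = 33; s(9) = 12; s(10) = 9; s(11) = 45; s(12) = 21; s(13) = 3; s(14) = 15; s(15) = 24; s(16) = 18; s(17) = 39.
The sequence repeats with period 16.
So s(221) = s(1 + ((221-1) mod 16)) = s(13) = 3.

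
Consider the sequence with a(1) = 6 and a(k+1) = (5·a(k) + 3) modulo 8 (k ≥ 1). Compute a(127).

4

a(1) = 6, a(2) = 1, a(3) = 0, a(4) = 3, a(5) = 2, a(6) = 5, a(7) = 4, a(8) = 7, a(9) = 6.
The sequence repeats with period 8.
So a(127) = a(1 + ((127-1) mod 8)) = a(7) = 4.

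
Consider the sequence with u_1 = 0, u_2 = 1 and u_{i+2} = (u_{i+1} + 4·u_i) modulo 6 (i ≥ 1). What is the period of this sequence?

Listing terms: u_1 = 0; u_2 = 1; u_3 = 1; u_4 = 5; u_5 = 3; u_6 = 5; u_7 = 5; u_8 = 1; u_9 = 3; u_{10} = 1; u_{11} = 1.
Since (u_{10}, u_{11}) = (u_2, u_3) = (1, 1) (two consecutive terms determine the rest), the sequence is eventually periodic: after a pre-period of length 1 it cycles with period 8.

8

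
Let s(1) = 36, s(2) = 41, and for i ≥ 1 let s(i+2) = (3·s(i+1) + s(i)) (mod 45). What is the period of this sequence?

Listing terms: s(1) = 36, s(2) = 41, s(3) = 24, s(4) = 23, s(5) = 3, s(6) = 32, s(7) = 9, s(8) = 14, s(9) = 6, s(10) = 32, s(11) = 12, s(12) = 23, s(13) = 36, s(14) = 41.
The sequence repeats with period 12.

12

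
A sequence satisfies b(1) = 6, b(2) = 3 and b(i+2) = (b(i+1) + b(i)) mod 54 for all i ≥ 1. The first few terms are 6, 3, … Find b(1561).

Listing terms: b(1) = 6; b(2) = 3; b(3) = 9; b(4) = 12; b(5) = 21; b(6) = 33; b(7) = 0; b(8) = 33; b(9) = 33; b(10) = 12; b(11) = 45; b(12) = 3; b(13) = 48; b(14) = 51; b(15) = 45; b(16) = 42; b(17) = 33; b(18) = 21; b(19) = 0; b(20) = 21; b(21) = 21; b(22) = 42; b(23) = 9; b(24) = 51; b(25) = 6; b(26) = 3.
Since (b(25), b(26)) = (b(1), b(2)) = (6, 3) (two consecutive terms determine the rest), the sequence is periodic with period 24.
So b(1561) = b(1 + ((1561-1) mod 24)) = b(1) = 6.

6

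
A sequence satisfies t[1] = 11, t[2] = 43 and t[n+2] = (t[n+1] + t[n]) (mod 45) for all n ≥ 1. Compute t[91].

24

Listing terms: t[1] = 11,  t[2] = 43,  t[3] = 9,  t[4] = 7,  t[5] = 16,  t[6] = 23,  t[7] = 39,  t[8] = 17,  t[9] = 11,  t[10] = 28,  t[11] = 39,  t[12] = 22,  t[13] = 16,  t[14] = 38,  t[15] = 9,  t[16] = 2,  t[17] = 11,  t[18] = 13,  t[19] = 24,  t[20] = 37,  t[21] = 16,  t[22] = 8,  t[23] = 24,  t[24] = 32,  t[25] = 11,  t[26] = 43.
Since (t[25], t[26]) = (t[1], t[2]) = (11, 43) (two consecutive terms determine the rest), the sequence is periodic with period 24.
(91 - 1) mod 24 = 18, so t[91] = t[19] = 24.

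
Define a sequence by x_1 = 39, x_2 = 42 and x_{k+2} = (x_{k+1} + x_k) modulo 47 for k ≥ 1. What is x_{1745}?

Listing terms: x_1 = 39, x_2 = 42, x_3 = 34, x_4 = 29, x_5 = 16, x_6 = 45, x_7 = 14, x_8 = 12, x_9 = 26, x_{10} = 38, x_{11} = 17, x_{12} = 8, x_{13} = 25, x_{14} = 33, x_{15} = 11, x_{16} = 44, x_{17} = 8, x_{18} = 5, x_{19} = 13, x_{20} = 18, x_{21} = 31, x_{22} = 2, x_{23} = 33, x_{24} = 35, x_{25} = 21, x_{26} = 9, x_{27} = 30, x_{28} = 39, x_{29} = 22, x_{30} = 14, x_{31} = 36, x_{32} = 3, x_{33} = 39, x_{34} = 42.
The sequence repeats with period 32.
So x_{1745} = x_{1 + ((1745-1) mod 32)} = x_{17} = 8.

8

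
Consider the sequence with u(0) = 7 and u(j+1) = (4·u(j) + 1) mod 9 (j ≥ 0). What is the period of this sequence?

9

u(0) = 7,  u(1) = 2,  u(2) = 0,  u(3) = 1,  u(4) = 5,  u(5) = 3,  u(6) = 4,  u(7) = 8,  u(8) = 6,  u(9) = 7.
The sequence repeats with period 9.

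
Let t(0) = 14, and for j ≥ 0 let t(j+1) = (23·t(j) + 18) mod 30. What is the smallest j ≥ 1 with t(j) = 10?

1

Computing terms: t(0) = 14,  t(1) = 10,  t(2) = 8,  t(3) = 22,  t(4) = 14.
The sequence repeats with period 4.
The value 10 first appears (with j ≥ 1) at t(1).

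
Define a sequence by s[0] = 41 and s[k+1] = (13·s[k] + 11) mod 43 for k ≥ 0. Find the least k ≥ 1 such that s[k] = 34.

We have s[0] = 41, s[1] = 28, s[2] = 31, s[3] = 27, s[4] = 18, s[5] = 30, s[6] = 14, s[7] = 21, s[8] = 26, s[9] = 5, s[10] = 33, s[11] = 10, s[12] = 12, s[13] = 38, s[14] = 32, s[15] = 40, s[16] = 15, s[17] = 34, s[18] = 23, s[19] = 9, s[20] = 42, s[21] = 41.
The sequence repeats with period 21.
The value 34 first appears (with k ≥ 1) at s[17].

17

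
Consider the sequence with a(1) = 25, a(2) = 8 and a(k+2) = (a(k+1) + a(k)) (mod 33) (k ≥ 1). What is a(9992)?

19

Computing terms: a(1) = 25; a(2) = 8; a(3) = 0; a(4) = 8; a(5) = 8; a(6) = 16; a(7) = 24; a(8) = 7; a(9) = 31; a(10) = 5; a(11) = 3; a(12) = 8; a(13) = 11; a(14) = 19; a(15) = 30; a(16) = 16; a(17) = 13; a(18) = 29; a(19) = 9; a(20) = 5; a(21) = 14; a(22) = 19; a(23) = 0; a(24) = 19; a(25) = 19; a(26) = 5; a(27) = 24; a(28) = 29; a(29) = 20; a(30) = 16; a(31) = 3; a(32) = 19; a(33) = 22; a(34) = 8; a(35) = 30; a(36) = 5; a(37) = 2; a(38) = 7; a(39) = 9; a(40) = 16; a(41) = 25; a(42) = 8.
The sequence repeats with period 40.
(9992 - 1) mod 40 = 31, so a(9992) = a(32) = 19.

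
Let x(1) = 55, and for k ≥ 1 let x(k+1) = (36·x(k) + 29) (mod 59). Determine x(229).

Listing terms: x(1) = 55; x(2) = 3; x(3) = 19; x(4) = 5; x(5) = 32; x(6) = 1; x(7) = 6; x(8) = 9; x(9) = 58; x(10) = 52; x(11) = 13; x(12) = 25; x(13) = 44; x(14) = 20; x(15) = 41; x(16) = 30; x(17) = 47; x(18) = 10; x(19) = 35; x(20) = 50; x(21) = 0; x(22) = 29; x(23) = 11; x(24) = 12; x(25) = 48; x(26) = 46; x(27) = 33; x(28) = 37; x(29) = 4; x(30) = 55.
The sequence repeats with period 29.
(229 - 1) mod 29 = 25, so x(229) = x(26) = 46.

46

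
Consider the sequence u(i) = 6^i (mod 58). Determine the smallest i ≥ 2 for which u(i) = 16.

Listing terms: u(1) = 6, u(2) = 36, u(3) = 42, u(4) = 20, u(5) = 4, u(6) = 24, u(7) = 28, u(8) = 52, u(9) = 22, u(10) = 16, u(11) = 38, u(12) = 54, u(13) = 34, u(14) = 30, u(15) = 6.
The sequence repeats with period 14.
The value 16 first appears (with i ≥ 2) at u(10).

10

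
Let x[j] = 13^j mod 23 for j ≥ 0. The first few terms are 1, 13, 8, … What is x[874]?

4

x[0] = 1,  x[1] = 13,  x[2] = 8,  x[3] = 12,  x[4] = 18,  x[5] = 4,  x[6] = 6,  x[7] = 9,  x[8] = 2,  x[9] = 3,  x[10] = 16,  x[11] = 1.
The sequence repeats with period 11.
So x[874] = x[0 + ((874-0) mod 11)] = x[5] = 4.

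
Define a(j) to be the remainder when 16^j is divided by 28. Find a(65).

4

We have a(0) = 1,  a(1) = 16,  a(2) = 4,  a(3) = 8,  a(4) = 16.
Since a(4) = a(1) = 16, the sequence is eventually periodic: after a pre-period of length 1 it cycles with period 3.
For j ≥ 1, a(j) depends only on (j - 1) mod 3. (65 - 1) mod 3 = 1, so a(65) = a(2) = 4.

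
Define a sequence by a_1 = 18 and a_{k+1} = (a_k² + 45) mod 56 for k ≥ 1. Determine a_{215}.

54

a_1 = 18,  a_2 = 33,  a_3 = 14,  a_4 = 17,  a_5 = 54,  a_6 = 49,  a_7 = 38,  a_8 = 33.
Since a_8 = a_2 = 33, the sequence is eventually periodic: after a pre-period of length 1 it cycles with period 6.
For k ≥ 2, a_k depends only on (k - 2) mod 6. (215 - 2) mod 6 = 3, so a_{215} = a_5 = 54.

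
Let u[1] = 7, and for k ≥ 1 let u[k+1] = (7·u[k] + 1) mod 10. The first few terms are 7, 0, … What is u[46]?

0

Listing terms: u[1] = 7; u[2] = 0; u[3] = 1; u[4] = 8; u[5] = 7.
Since u[5] = u[1] = 7, the sequence is periodic with period 4.
(46 - 1) mod 4 = 1, so u[46] = u[2] = 0.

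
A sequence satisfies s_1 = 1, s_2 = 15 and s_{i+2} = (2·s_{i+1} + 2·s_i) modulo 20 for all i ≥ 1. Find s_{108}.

We have s_1 = 1; s_2 = 15; s_3 = 12; s_4 = 14; s_5 = 12; s_6 = 12; s_7 = 8; s_8 = 0; s_9 = 16; s_{10} = 12; s_{11} = 16; s_{12} = 16; s_{13} = 4; s_{14} = 0; s_{15} = 8; s_{16} = 16; s_{17} = 8; s_{18} = 8; s_{19} = 12; s_{20} = 0; s_{21} = 4; s_{22} = 8; s_{23} = 4; s_{24} = 4; s_{25} = 16; s_{26} = 0; s_{27} = 12; s_{28} = 4; s_{29} = 12; s_{30} = 12.
Since (s_{29}, s_{30}) = (s_5, s_6) = (12, 12) (two consecutive terms determine the rest), the sequence is eventually periodic: after a pre-period of length 4 it cycles with period 24.
For i ≥ 5, s_i depends only on (i - 5) mod 24. (108 - 5) mod 24 = 7, so s_{108} = s_{12} = 16.

16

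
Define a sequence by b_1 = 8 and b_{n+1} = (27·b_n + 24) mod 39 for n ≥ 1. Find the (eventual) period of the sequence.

b_1 = 8; b_2 = 6; b_3 = 30; b_4 = 15; b_5 = 0; b_6 = 24; b_7 = 9; b_8 = 33; b_9 = 18; b_{10} = 3; b_{11} = 27; b_{12} = 12; b_{13} = 36; b_{14} = 21; b_{15} = 6.
Since b_{15} = b_2 = 6, the sequence is eventually periodic: after a pre-period of length 1 it cycles with period 13.

13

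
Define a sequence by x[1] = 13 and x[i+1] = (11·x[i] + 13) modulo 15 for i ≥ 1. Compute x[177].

We have x[1] = 13, x[2] = 6, x[3] = 4, x[4] = 12, x[5] = 10, x[6] = 3, x[7] = 1, x[8] = 9, x[9] = 7, x[10] = 0, x[11] = 13.
Since x[11] = x[1] = 13, the sequence is periodic with period 10.
(177 - 1) mod 10 = 6, so x[177] = x[7] = 1.

1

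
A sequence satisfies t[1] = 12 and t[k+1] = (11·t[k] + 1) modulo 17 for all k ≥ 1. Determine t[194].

14

Computing terms: t[1] = 12; t[2] = 14; t[3] = 2; t[4] = 6; t[5] = 16; t[6] = 7; t[7] = 10; t[8] = 9; t[9] = 15; t[10] = 13; t[11] = 8; t[12] = 4; t[13] = 11; t[14] = 3; t[15] = 0; t[16] = 1; t[17] = 12.
Since t[17] = t[1] = 12, the sequence is periodic with period 16.
(194 - 1) mod 16 = 1, so t[194] = t[2] = 14.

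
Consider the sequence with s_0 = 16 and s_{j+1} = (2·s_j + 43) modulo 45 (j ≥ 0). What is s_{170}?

Listing terms: s_0 = 16, s_1 = 30, s_2 = 13, s_3 = 24, s_4 = 1, s_5 = 0, s_6 = 43, s_7 = 39, s_8 = 31, s_9 = 15, s_{10} = 28, s_{11} = 9, s_{12} = 16.
The sequence repeats with period 12.
So s_{170} = s_{0 + ((170-0) mod 12)} = s_2 = 13.

13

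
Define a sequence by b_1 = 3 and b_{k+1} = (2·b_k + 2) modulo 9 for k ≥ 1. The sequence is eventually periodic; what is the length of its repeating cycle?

6

Listing terms: b_1 = 3,  b_2 = 8,  b_3 = 0,  b_4 = 2,  b_5 = 6,  b_6 = 5,  b_7 = 3.
The sequence repeats with period 6.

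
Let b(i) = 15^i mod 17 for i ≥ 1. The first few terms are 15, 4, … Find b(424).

1

b(1) = 15, b(2) = 4, b(3) = 9, b(4) = 16, b(5) = 2, b(6) = 13, b(7) = 8, b(8) = 1, b(9) = 15.
The sequence repeats with period 8.
So b(424) = b(1 + ((424-1) mod 8)) = b(8) = 1.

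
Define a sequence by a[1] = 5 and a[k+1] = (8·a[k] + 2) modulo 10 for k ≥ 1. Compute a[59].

Computing terms: a[1] = 5, a[2] = 2, a[3] = 8, a[4] = 6, a[5] = 0, a[6] = 2.
Since a[6] = a[2] = 2, the sequence is eventually periodic: after a pre-period of length 1 it cycles with period 4.
For k ≥ 2, a[k] depends only on (k - 2) mod 4. (59 - 2) mod 4 = 1, so a[59] = a[3] = 8.

8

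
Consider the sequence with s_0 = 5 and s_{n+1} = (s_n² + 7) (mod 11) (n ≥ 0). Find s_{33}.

Computing terms: s_0 = 5, s_1 = 10, s_2 = 8, s_3 = 5.
The sequence repeats with period 3.
So s_{33} = s_{0 + ((33-0) mod 3)} = s_0 = 5.

5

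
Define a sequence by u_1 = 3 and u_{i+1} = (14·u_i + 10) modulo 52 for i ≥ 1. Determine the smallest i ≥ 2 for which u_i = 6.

Computing terms: u_1 = 3, u_2 = 0, u_3 = 10, u_4 = 46, u_5 = 30, u_6 = 14, u_7 = 50, u_8 = 34, u_9 = 18, u_{10} = 2, u_{11} = 38, u_{12} = 22, u_{13} = 6, u_{14} = 42, u_{15} = 26, u_{16} = 10.
Since u_{16} = u_3 = 10, the sequence is eventually periodic: after a pre-period of length 2 it cycles with period 13.
The value 6 first appears (with i ≥ 2) at u_{13}.

13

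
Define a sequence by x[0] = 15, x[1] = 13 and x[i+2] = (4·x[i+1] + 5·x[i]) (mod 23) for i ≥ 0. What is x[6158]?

We have x[0] = 15; x[1] = 13; x[2] = 12; x[3] = 21; x[4] = 6; x[5] = 14; x[6] = 17; x[7] = 0; x[8] = 16; x[9] = 18; x[10] = 14; x[11] = 8; x[12] = 10; x[13] = 11; x[14] = 2; x[15] = 17; x[16] = 9; x[17] = 6; x[18] = 0; x[19] = 7; x[20] = 5; x[21] = 9; x[22] = 15; x[23] = 13.
The sequence repeats with period 22.
(6158 - 0) mod 22 = 20, so x[6158] = x[20] = 5.

5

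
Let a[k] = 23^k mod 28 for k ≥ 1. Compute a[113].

11

We have a[1] = 23, a[2] = 25, a[3] = 15, a[4] = 9, a[5] = 11, a[6] = 1, a[7] = 23.
The sequence repeats with period 6.
(113 - 1) mod 6 = 4, so a[113] = a[5] = 11.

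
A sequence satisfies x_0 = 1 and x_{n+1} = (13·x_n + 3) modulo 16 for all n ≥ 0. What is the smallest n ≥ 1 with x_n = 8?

9

Listing terms: x_0 = 1; x_1 = 0; x_2 = 3; x_3 = 10; x_4 = 5; x_5 = 4; x_6 = 7; x_7 = 14; x_8 = 9; x_9 = 8; x_{10} = 11; x_{11} = 2; x_{12} = 13; x_{13} = 12; x_{14} = 15; x_{15} = 6; x_{16} = 1.
Since x_{16} = x_0 = 1, the sequence is periodic with period 16.
The value 8 first appears (with n ≥ 1) at x_9.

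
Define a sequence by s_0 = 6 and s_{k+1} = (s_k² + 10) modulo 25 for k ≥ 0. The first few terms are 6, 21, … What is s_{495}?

s_0 = 6, s_1 = 21, s_2 = 1, s_3 = 11, s_4 = 6.
The sequence repeats with period 4.
(495 - 0) mod 4 = 3, so s_{495} = s_3 = 11.

11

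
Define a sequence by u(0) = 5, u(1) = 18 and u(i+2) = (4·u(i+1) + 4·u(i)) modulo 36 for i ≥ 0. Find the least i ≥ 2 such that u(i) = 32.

Listing terms: u(0) = 5,  u(1) = 18,  u(2) = 20,  u(3) = 8,  u(4) = 4,  u(5) = 12,  u(6) = 28,  u(7) = 16,  u(8) = 32,  u(9) = 12,  u(10) = 32,  u(11) = 32,  u(12) = 4,  u(13) = 0,  u(14) = 16,  u(15) = 28,  u(16) = 32,  u(17) = 24,  u(18) = 8,  u(19) = 20,  u(20) = 4,  u(21) = 24,  u(22) = 4,  u(23) = 4,  u(24) = 32,  u(25) = 0,  u(26) = 20,  u(27) = 8.
Since (u(26), u(27)) = (u(2), u(3)) = (20, 8) (two consecutive terms determine the rest), the sequence is eventually periodic: after a pre-period of length 2 it cycles with period 24.
The value 32 first appears (with i ≥ 2) at u(8).

8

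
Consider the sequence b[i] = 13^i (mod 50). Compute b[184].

11

We have b[0] = 1; b[1] = 13; b[2] = 19; b[3] = 47; b[4] = 11; b[5] = 43; b[6] = 9; b[7] = 17; b[8] = 21; b[9] = 23; b[10] = 49; b[11] = 37; b[12] = 31; b[13] = 3; b[14] = 39; b[15] = 7; b[16] = 41; b[17] = 33; b[18] = 29; b[19] = 27; b[20] = 1.
Since b[20] = b[0] = 1, the sequence is periodic with period 20.
So b[184] = b[0 + ((184-0) mod 20)] = b[4] = 11.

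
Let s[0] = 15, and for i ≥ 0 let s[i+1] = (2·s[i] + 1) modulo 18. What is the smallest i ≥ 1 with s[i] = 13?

1

We have s[0] = 15, s[1] = 13, s[2] = 9, s[3] = 1, s[4] = 3, s[5] = 7, s[6] = 15.
The sequence repeats with period 6.
The value 13 first appears (with i ≥ 1) at s[1].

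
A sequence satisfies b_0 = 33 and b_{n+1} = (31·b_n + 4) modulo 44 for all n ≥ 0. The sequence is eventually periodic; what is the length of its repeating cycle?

10

Listing terms: b_0 = 33,  b_1 = 15,  b_2 = 29,  b_3 = 23,  b_4 = 13,  b_5 = 11,  b_6 = 37,  b_7 = 7,  b_8 = 1,  b_9 = 35,  b_{10} = 33.
The sequence repeats with period 10.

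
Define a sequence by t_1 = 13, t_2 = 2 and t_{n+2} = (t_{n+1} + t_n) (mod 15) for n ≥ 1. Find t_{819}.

Computing terms: t_1 = 13,  t_2 = 2,  t_3 = 0,  t_4 = 2,  t_5 = 2,  t_6 = 4,  t_7 = 6,  t_8 = 10,  t_9 = 1,  t_{10} = 11,  t_{11} = 12,  t_{12} = 8,  t_{13} = 5,  t_{14} = 13,  t_{15} = 3,  t_{16} = 1,  t_{17} = 4,  t_{18} = 5,  t_{19} = 9,  t_{20} = 14,  t_{21} = 8,  t_{22} = 7,  t_{23} = 0,  t_{24} = 7,  t_{25} = 7,  t_{26} = 14,  t_{27} = 6,  t_{28} = 5,  t_{29} = 11,  t_{30} = 1,  t_{31} = 12,  t_{32} = 13,  t_{33} = 10,  t_{34} = 8,  t_{35} = 3,  t_{36} = 11,  t_{37} = 14,  t_{38} = 10,  t_{39} = 9,  t_{40} = 4,  t_{41} = 13,  t_{42} = 2.
Since (t_{41}, t_{42}) = (t_1, t_2) = (13, 2) (two consecutive terms determine the rest), the sequence is periodic with period 40.
(819 - 1) mod 40 = 18, so t_{819} = t_{19} = 9.

9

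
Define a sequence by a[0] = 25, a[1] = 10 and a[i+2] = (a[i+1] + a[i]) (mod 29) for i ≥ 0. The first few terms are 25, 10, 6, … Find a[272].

2

a[0] = 25, a[1] = 10, a[2] = 6, a[3] = 16, a[4] = 22, a[5] = 9, a[6] = 2, a[7] = 11, a[8] = 13, a[9] = 24, a[10] = 8, a[11] = 3, a[12] = 11, a[13] = 14, a[14] = 25, a[15] = 10.
The sequence repeats with period 14.
So a[272] = a[0 + ((272-0) mod 14)] = a[6] = 2.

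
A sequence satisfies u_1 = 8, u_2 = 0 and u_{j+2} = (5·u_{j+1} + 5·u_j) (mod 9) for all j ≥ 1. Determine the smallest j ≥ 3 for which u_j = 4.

3

We have u_1 = 8,  u_2 = 0,  u_3 = 4,  u_4 = 2,  u_5 = 3,  u_6 = 7,  u_7 = 5,  u_8 = 6,  u_9 = 1,  u_{10} = 8,  u_{11} = 0.
The sequence repeats with period 9.
The value 4 first appears (with j ≥ 3) at u_3.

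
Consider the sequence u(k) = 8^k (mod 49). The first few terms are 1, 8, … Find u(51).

15

u(0) = 1, u(1) = 8, u(2) = 15, u(3) = 22, u(4) = 29, u(5) = 36, u(6) = 43, u(7) = 1.
The sequence repeats with period 7.
(51 - 0) mod 7 = 2, so u(51) = u(2) = 15.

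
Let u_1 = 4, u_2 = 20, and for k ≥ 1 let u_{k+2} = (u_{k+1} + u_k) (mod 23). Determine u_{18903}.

15

u_1 = 4, u_2 = 20, u_3 = 1, u_4 = 21, u_5 = 22, u_6 = 20, u_7 = 19, u_8 = 16, u_9 = 12, u_{10} = 5, u_{11} = 17, u_{12} = 22, u_{13} = 16, u_{14} = 15, u_{15} = 8, u_{16} = 0, u_{17} = 8, u_{18} = 8, u_{19} = 16, u_{20} = 1, u_{21} = 17, u_{22} = 18, u_{23} = 12, u_{24} = 7, u_{25} = 19, u_{26} = 3, u_{27} = 22, u_{28} = 2, u_{29} = 1, u_{30} = 3, u_{31} = 4, u_{32} = 7, u_{33} = 11, u_{34} = 18, u_{35} = 6, u_{36} = 1, u_{37} = 7, u_{38} = 8, u_{39} = 15, u_{40} = 0, u_{41} = 15, u_{42} = 15, u_{43} = 7, u_{44} = 22, u_{45} = 6, u_{46} = 5, u_{47} = 11, u_{48} = 16, u_{49} = 4, u_{50} = 20.
The sequence repeats with period 48.
(18903 - 1) mod 48 = 38, so u_{18903} = u_{39} = 15.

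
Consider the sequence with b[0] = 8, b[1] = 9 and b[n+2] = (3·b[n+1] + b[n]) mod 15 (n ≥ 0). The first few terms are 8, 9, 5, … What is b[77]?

Listing terms: b[0] = 8; b[1] = 9; b[2] = 5; b[3] = 9; b[4] = 2; b[5] = 0; b[6] = 2; b[7] = 6; b[8] = 5; b[9] = 6; b[10] = 8; b[11] = 0; b[12] = 8; b[13] = 9.
The sequence repeats with period 12.
So b[77] = b[0 + ((77-0) mod 12)] = b[5] = 0.

0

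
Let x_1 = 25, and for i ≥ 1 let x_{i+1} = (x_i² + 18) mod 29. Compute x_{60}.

23

We have x_1 = 25, x_2 = 5, x_3 = 14, x_4 = 11, x_5 = 23, x_6 = 25.
The sequence repeats with period 5.
(60 - 1) mod 5 = 4, so x_{60} = x_5 = 23.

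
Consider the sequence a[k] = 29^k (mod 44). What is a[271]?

29

a[0] = 1, a[1] = 29, a[2] = 5, a[3] = 13, a[4] = 25, a[5] = 21, a[6] = 37, a[7] = 17, a[8] = 9, a[9] = 41, a[10] = 1.
The sequence repeats with period 10.
(271 - 0) mod 10 = 1, so a[271] = a[1] = 29.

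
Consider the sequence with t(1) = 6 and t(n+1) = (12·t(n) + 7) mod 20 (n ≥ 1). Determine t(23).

15

t(1) = 6; t(2) = 19; t(3) = 15; t(4) = 7; t(5) = 11; t(6) = 19.
Since t(6) = t(2) = 19, the sequence is eventually periodic: after a pre-period of length 1 it cycles with period 4.
For n ≥ 2, t(n) depends only on (n - 2) mod 4. (23 - 2) mod 4 = 1, so t(23) = t(3) = 15.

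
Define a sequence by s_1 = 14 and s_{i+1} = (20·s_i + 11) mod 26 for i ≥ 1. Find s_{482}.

5

Computing terms: s_1 = 14, s_2 = 5, s_3 = 7, s_4 = 21, s_5 = 15, s_6 = 25, s_7 = 17, s_8 = 13, s_9 = 11, s_{10} = 23, s_{11} = 3, s_{12} = 19, s_{13} = 1, s_{14} = 5.
Since s_{14} = s_2 = 5, the sequence is eventually periodic: after a pre-period of length 1 it cycles with period 12.
For i ≥ 2, s_i depends only on (i - 2) mod 12. (482 - 2) mod 12 = 0, so s_{482} = s_2 = 5.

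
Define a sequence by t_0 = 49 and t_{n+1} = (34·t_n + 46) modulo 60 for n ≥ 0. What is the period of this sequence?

t_0 = 49, t_1 = 32, t_2 = 54, t_3 = 22, t_4 = 14, t_5 = 42, t_6 = 34, t_7 = 2, t_8 = 54.
Since t_8 = t_2 = 54, the sequence is eventually periodic: after a pre-period of length 2 it cycles with period 6.

6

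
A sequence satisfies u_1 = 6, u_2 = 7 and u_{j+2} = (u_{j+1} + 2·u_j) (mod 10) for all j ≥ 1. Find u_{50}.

7

We have u_1 = 6,  u_2 = 7,  u_3 = 9,  u_4 = 3,  u_5 = 1,  u_6 = 7,  u_7 = 9.
Since (u_6, u_7) = (u_2, u_3) = (7, 9) (two consecutive terms determine the rest), the sequence is eventually periodic: after a pre-period of length 1 it cycles with period 4.
For j ≥ 2, u_j depends only on (j - 2) mod 4. (50 - 2) mod 4 = 0, so u_{50} = u_2 = 7.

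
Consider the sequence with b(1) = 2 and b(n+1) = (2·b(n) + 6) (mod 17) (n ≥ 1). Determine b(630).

b(1) = 2,  b(2) = 10,  b(3) = 9,  b(4) = 7,  b(5) = 3,  b(6) = 12,  b(7) = 13,  b(8) = 15,  b(9) = 2.
The sequence repeats with period 8.
So b(630) = b(1 + ((630-1) mod 8)) = b(6) = 12.

12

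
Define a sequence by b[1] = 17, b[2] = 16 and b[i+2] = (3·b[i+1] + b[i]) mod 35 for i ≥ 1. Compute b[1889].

3

We have b[1] = 17,  b[2] = 16,  b[3] = 30,  b[4] = 1,  b[5] = 33,  b[6] = 30,  b[7] = 18,  b[8] = 14,  b[9] = 25,  b[10] = 19,  b[11] = 12,  b[12] = 20,  b[13] = 2,  b[14] = 26,  b[15] = 10,  b[16] = 21,  b[17] = 3,  b[18] = 30,  b[19] = 23,  b[20] = 29,  b[21] = 5,  b[22] = 9,  b[23] = 32,  b[24] = 0,  b[25] = 32,  b[26] = 26,  b[27] = 5,  b[28] = 6,  b[29] = 23,  b[30] = 5,  b[31] = 3,  b[32] = 14,  b[33] = 10,  b[34] = 9,  b[35] = 2,  b[36] = 15,  b[37] = 12,  b[38] = 16,  b[39] = 25,  b[40] = 21,  b[41] = 18,  b[42] = 5,  b[43] = 33,  b[44] = 34,  b[45] = 30,  b[46] = 19,  b[47] = 17,  b[48] = 0,  b[49] = 17,  b[50] = 16.
The sequence repeats with period 48.
(1889 - 1) mod 48 = 16, so b[1889] = b[17] = 3.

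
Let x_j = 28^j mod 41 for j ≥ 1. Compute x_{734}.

Listing terms: x_1 = 28,  x_2 = 5,  x_3 = 17,  x_4 = 25,  x_5 = 3,  x_6 = 2,  x_7 = 15,  x_8 = 10,  x_9 = 34,  x_{10} = 9,  x_{11} = 6,  x_{12} = 4,  x_{13} = 30,  x_{14} = 20,  x_{15} = 27,  x_{16} = 18,  x_{17} = 12,  x_{18} = 8,  x_{19} = 19,  x_{20} = 40,  x_{21} = 13,  x_{22} = 36,  x_{23} = 24,  x_{24} = 16,  x_{25} = 38,  x_{26} = 39,  x_{27} = 26,  x_{28} = 31,  x_{29} = 7,  x_{30} = 32,  x_{31} = 35,  x_{32} = 37,  x_{33} = 11,  x_{34} = 21,  x_{35} = 14,  x_{36} = 23,  x_{37} = 29,  x_{38} = 33,  x_{39} = 22,  x_{40} = 1,  x_{41} = 28.
The sequence repeats with period 40.
(734 - 1) mod 40 = 13, so x_{734} = x_{14} = 20.

20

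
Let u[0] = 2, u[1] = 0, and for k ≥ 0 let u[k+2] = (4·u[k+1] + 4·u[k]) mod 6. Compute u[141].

0

We have u[0] = 2,  u[1] = 0,  u[2] = 2,  u[3] = 2,  u[4] = 4,  u[5] = 0,  u[6] = 4,  u[7] = 4,  u[8] = 2,  u[9] = 0.
Since (u[8], u[9]) = (u[0], u[1]) = (2, 0) (two consecutive terms determine the rest), the sequence is periodic with period 8.
(141 - 0) mod 8 = 5, so u[141] = u[5] = 0.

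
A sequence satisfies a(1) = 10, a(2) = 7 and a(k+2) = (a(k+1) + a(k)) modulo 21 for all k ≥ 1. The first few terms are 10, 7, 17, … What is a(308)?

Listing terms: a(1) = 10, a(2) = 7, a(3) = 17, a(4) = 3, a(5) = 20, a(6) = 2, a(7) = 1, a(8) = 3, a(9) = 4, a(10) = 7, a(11) = 11, a(12) = 18, a(13) = 8, a(14) = 5, a(15) = 13, a(16) = 18, a(17) = 10, a(18) = 7.
Since (a(17), a(18)) = (a(1), a(2)) = (10, 7) (two consecutive terms determine the rest), the sequence is periodic with period 16.
So a(308) = a(1 + ((308-1) mod 16)) = a(4) = 3.

3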